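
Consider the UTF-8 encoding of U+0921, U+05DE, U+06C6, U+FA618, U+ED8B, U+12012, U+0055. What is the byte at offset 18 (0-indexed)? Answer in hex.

0x55

U+0921 → 3-byte form E0 A4 A1 at offsets 0–2.
U+05DE → 2-byte form D7 9E at offsets 3–4.
U+06C6 → 2-byte form DB 86 at offsets 5–6.
U+FA618 → 4-byte form F3 BA 98 98 at offsets 7–10.
U+ED8B → 3-byte form EE B6 8B at offsets 11–13.
U+12012 → 4-byte form F0 92 80 92 at offsets 14–17.
U+0055 → 1-byte form 55 at offsets 18–18.
Offset 18 falls in char 7's range; it's byte 1 of 55 = 0x55.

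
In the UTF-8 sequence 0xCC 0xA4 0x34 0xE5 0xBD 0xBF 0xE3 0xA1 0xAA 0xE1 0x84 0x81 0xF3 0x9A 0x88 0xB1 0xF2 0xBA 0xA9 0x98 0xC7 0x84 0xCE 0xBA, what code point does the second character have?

U+0034

Offset 0: leading byte 0xCC = 11001100 → 2-byte char #1 = CC A4.
Offset 2: leading byte 0x34 = 00110100 → 1-byte char #2 = 34.
Leading byte 0x34 = 00110100 matches 0xxxxxxx → 1-byte sequence.
Byte 1: 0x34 = 00110100, payload 0110100 (7 bits).
Concatenate: 0110100 = 0x34 (7 bits → U+0034).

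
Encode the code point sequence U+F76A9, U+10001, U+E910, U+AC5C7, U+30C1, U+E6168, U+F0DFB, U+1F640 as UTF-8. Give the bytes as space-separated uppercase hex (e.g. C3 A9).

U+F76A9: 4-byte form → F3 B7 9A A9.
U+10001: 4-byte form → F0 90 80 81.
U+E910: 3-byte form → EE A4 90.
U+AC5C7: 4-byte form → F2 AC 97 87.
U+30C1: 3-byte form → E3 83 81.
U+E6168: 4-byte form → F3 A6 85 A8.
U+F0DFB: 4-byte form → F3 B0 B7 BB.
U+1F640: 4-byte form → F0 9F 99 80.
Concatenated (30 bytes): F3 B7 9A A9 F0 90 80 81 EE A4 90 F2 AC 97 87 E3 83 81 F3 A6 85 A8 F3 B0 B7 BB F0 9F 99 80.

F3 B7 9A A9 F0 90 80 81 EE A4 90 F2 AC 97 87 E3 83 81 F3 A6 85 A8 F3 B0 B7 BB F0 9F 99 80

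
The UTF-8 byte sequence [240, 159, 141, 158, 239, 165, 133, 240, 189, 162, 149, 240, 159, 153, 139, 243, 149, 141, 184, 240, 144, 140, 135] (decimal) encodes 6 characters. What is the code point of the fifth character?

U+D5378

Offset 0: leading byte 0xF0 = 11110000 → 4-byte char #1 = F0 9F 8D 9E.
Offset 4: leading byte 0xEF = 11101111 → 3-byte char #2 = EF A5 85.
Offset 7: leading byte 0xF0 = 11110000 → 4-byte char #3 = F0 BD A2 95.
Offset 11: leading byte 0xF0 = 11110000 → 4-byte char #4 = F0 9F 99 8B.
Offset 15: leading byte 0xF3 = 11110011 → 4-byte char #5 = F3 95 8D B8.
Leading byte 0xF3 = 11110011 matches 11110xxx → 4-byte sequence.
Byte 1: 0xF3 = 11110011, payload 011 (3 bits).
Byte 2: 0x95 = 10010101 (10xxxxxx ✓), payload 010101.
Byte 3: 0x8D = 10001101 (10xxxxxx ✓), payload 001101.
Byte 4: 0xB8 = 10111000 (10xxxxxx ✓), payload 111000.
Concatenate: 011010101001101111000 = 0xD5378 (21 bits → U+D5378).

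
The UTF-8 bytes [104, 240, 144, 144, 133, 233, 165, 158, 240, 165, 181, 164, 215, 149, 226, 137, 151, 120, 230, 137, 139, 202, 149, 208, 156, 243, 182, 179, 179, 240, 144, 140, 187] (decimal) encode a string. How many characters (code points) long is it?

Byte at offset 0: 0x68 = 01101000 → 1-byte char (#1). Advance 1.
Byte at offset 1: 0xF0 = 11110000 → 4-byte char (#2). Advance 4.
Byte at offset 5: 0xE9 = 11101001 → 3-byte char (#3). Advance 3.
Byte at offset 8: 0xF0 = 11110000 → 4-byte char (#4). Advance 4.
Byte at offset 12: 0xD7 = 11010111 → 2-byte char (#5). Advance 2.
Byte at offset 14: 0xE2 = 11100010 → 3-byte char (#6). Advance 3.
Byte at offset 17: 0x78 = 01111000 → 1-byte char (#7). Advance 1.
Byte at offset 18: 0xE6 = 11100110 → 3-byte char (#8). Advance 3.
Byte at offset 21: 0xCA = 11001010 → 2-byte char (#9). Advance 2.
Byte at offset 23: 0xD0 = 11010000 → 2-byte char (#10). Advance 2.
Byte at offset 25: 0xF3 = 11110011 → 4-byte char (#11). Advance 4.
Byte at offset 29: 0xF0 = 11110000 → 4-byte char (#12). Advance 4.
Reached end at offset 33 after 12 code points.

12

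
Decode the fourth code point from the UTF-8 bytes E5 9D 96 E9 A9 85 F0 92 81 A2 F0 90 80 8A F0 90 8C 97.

Offset 0: leading byte 0xE5 = 11100101 → 3-byte char #1 = E5 9D 96.
Offset 3: leading byte 0xE9 = 11101001 → 3-byte char #2 = E9 A9 85.
Offset 6: leading byte 0xF0 = 11110000 → 4-byte char #3 = F0 92 81 A2.
Offset 10: leading byte 0xF0 = 11110000 → 4-byte char #4 = F0 90 80 8A.
Leading byte 0xF0 = 11110000 matches 11110xxx → 4-byte sequence.
Byte 1: 0xF0 = 11110000, payload 000 (3 bits).
Byte 2: 0x90 = 10010000 (10xxxxxx ✓), payload 010000.
Byte 3: 0x80 = 10000000 (10xxxxxx ✓), payload 000000.
Byte 4: 0x8A = 10001010 (10xxxxxx ✓), payload 001010.
Concatenate: 000010000000000001010 = 0x1000A (21 bits → U+1000A).

U+1000A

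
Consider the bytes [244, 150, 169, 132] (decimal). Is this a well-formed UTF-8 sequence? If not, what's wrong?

Leading byte 0xF4 = 11110100 → 4-byte form.
Payload = 0x116A44, which exceeds U+10FFFF, the maximum Unicode code point. (Leading bytes F5–FF, or F4 followed by ≥ 0x90, are invalid.)

invalid (encodes a value above U+10FFFF)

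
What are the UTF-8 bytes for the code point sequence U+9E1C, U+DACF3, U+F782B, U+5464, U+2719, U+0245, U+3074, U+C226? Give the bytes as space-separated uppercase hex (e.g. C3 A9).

E9 B8 9C F3 9A B3 B3 F3 B7 A0 AB E5 91 A4 E2 9C 99 C9 85 E3 81 B4 EC 88 A6

U+9E1C: 3-byte form → E9 B8 9C.
U+DACF3: 4-byte form → F3 9A B3 B3.
U+F782B: 4-byte form → F3 B7 A0 AB.
U+5464: 3-byte form → E5 91 A4.
U+2719: 3-byte form → E2 9C 99.
U+0245: 2-byte form → C9 85.
U+3074: 3-byte form → E3 81 B4.
U+C226: 3-byte form → EC 88 A6.
Concatenated (25 bytes): E9 B8 9C F3 9A B3 B3 F3 B7 A0 AB E5 91 A4 E2 9C 99 C9 85 E3 81 B4 EC 88 A6.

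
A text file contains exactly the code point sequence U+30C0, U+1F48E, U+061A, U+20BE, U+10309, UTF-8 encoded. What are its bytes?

U+30C0: 3-byte form → E3 83 80.
U+1F48E: 4-byte form → F0 9F 92 8E.
U+061A: 2-byte form → D8 9A.
U+20BE: 3-byte form → E2 82 BE.
U+10309: 4-byte form → F0 90 8C 89.
Concatenated (16 bytes): E3 83 80 F0 9F 92 8E D8 9A E2 82 BE F0 90 8C 89.

E3 83 80 F0 9F 92 8E D8 9A E2 82 BE F0 90 8C 89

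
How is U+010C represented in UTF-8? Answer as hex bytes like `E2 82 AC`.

C4 8C

U+010C = 0x10C = 268 decimal. In range U+0080–U+07FF → 2-byte form: 110xxxxx 10xxxxxx.
Binary (11 bits): 00100001100.
Split 5+6: 00100 | 001100.
Byte 1: 11000100 = 0xC4.
Byte 2: 10001100 = 0x8C.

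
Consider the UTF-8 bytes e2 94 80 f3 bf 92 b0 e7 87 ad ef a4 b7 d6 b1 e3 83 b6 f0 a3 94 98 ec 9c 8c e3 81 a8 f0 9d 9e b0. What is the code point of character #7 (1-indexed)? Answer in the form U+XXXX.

U+23518

Offset 0: leading byte 0xE2 = 11100010 → 3-byte char #1 = E2 94 80.
Offset 3: leading byte 0xF3 = 11110011 → 4-byte char #2 = F3 BF 92 B0.
Offset 7: leading byte 0xE7 = 11100111 → 3-byte char #3 = E7 87 AD.
Offset 10: leading byte 0xEF = 11101111 → 3-byte char #4 = EF A4 B7.
Offset 13: leading byte 0xD6 = 11010110 → 2-byte char #5 = D6 B1.
Offset 15: leading byte 0xE3 = 11100011 → 3-byte char #6 = E3 83 B6.
Offset 18: leading byte 0xF0 = 11110000 → 4-byte char #7 = F0 A3 94 98.
Leading byte 0xF0 = 11110000 matches 11110xxx → 4-byte sequence.
Byte 1: 0xF0 = 11110000, payload 000 (3 bits).
Byte 2: 0xA3 = 10100011 (10xxxxxx ✓), payload 100011.
Byte 3: 0x94 = 10010100 (10xxxxxx ✓), payload 010100.
Byte 4: 0x98 = 10011000 (10xxxxxx ✓), payload 011000.
Concatenate: 000100011010100011000 = 0x23518 (21 bits → U+23518).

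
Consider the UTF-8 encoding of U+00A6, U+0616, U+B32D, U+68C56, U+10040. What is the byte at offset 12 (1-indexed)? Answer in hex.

0xF0

1-indexed offset 12 is 0-indexed offset 11.
U+00A6 → 2-byte form C2 A6 at offsets 0–1.
U+0616 → 2-byte form D8 96 at offsets 2–3.
U+B32D → 3-byte form EB 8C AD at offsets 4–6.
U+68C56 → 4-byte form F1 A8 B1 96 at offsets 7–10.
U+10040 → 4-byte form F0 90 81 80 at offsets 11–14.
Offset 11 falls in char 5's range; it's byte 1 of F0 90 81 80 = 0xF0.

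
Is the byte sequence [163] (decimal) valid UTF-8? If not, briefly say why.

Byte 0xA3 = 10100011 has the form 10xxxxxx — a continuation byte — but there is no preceding leading byte.

invalid (continuation byte with no leading byte)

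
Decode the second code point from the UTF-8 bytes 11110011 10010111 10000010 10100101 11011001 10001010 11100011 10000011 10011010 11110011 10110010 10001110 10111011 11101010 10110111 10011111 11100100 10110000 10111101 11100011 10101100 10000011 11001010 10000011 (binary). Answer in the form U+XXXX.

U+064A

Offset 0: leading byte 0xF3 = 11110011 → 4-byte char #1 = F3 97 82 A5.
Offset 4: leading byte 0xD9 = 11011001 → 2-byte char #2 = D9 8A.
Leading byte 0xD9 = 11011001 matches 110xxxxx → 2-byte sequence.
Byte 1: 0xD9 = 11011001, payload 11001 (5 bits).
Byte 2: 0x8A = 10001010 (10xxxxxx ✓), payload 001010.
Concatenate: 11001001010 = 0x64A (11 bits → U+064A).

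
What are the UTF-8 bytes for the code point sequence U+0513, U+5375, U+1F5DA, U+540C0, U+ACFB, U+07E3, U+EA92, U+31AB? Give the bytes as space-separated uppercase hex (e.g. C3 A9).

U+0513: 2-byte form → D4 93.
U+5375: 3-byte form → E5 8D B5.
U+1F5DA: 4-byte form → F0 9F 97 9A.
U+540C0: 4-byte form → F1 94 83 80.
U+ACFB: 3-byte form → EA B3 BB.
U+07E3: 2-byte form → DF A3.
U+EA92: 3-byte form → EE AA 92.
U+31AB: 3-byte form → E3 86 AB.
Concatenated (24 bytes): D4 93 E5 8D B5 F0 9F 97 9A F1 94 83 80 EA B3 BB DF A3 EE AA 92 E3 86 AB.

D4 93 E5 8D B5 F0 9F 97 9A F1 94 83 80 EA B3 BB DF A3 EE AA 92 E3 86 AB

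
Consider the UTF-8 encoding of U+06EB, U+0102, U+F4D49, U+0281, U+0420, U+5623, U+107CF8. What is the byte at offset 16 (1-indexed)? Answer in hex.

1-indexed offset 16 is 0-indexed offset 15.
U+06EB → 2-byte form DB AB at offsets 0–1.
U+0102 → 2-byte form C4 82 at offsets 2–3.
U+F4D49 → 4-byte form F3 B4 B5 89 at offsets 4–7.
U+0281 → 2-byte form CA 81 at offsets 8–9.
U+0420 → 2-byte form D0 A0 at offsets 10–11.
U+5623 → 3-byte form E5 98 A3 at offsets 12–14.
U+107CF8 → 4-byte form F4 87 B3 B8 at offsets 15–18.
Offset 15 falls in char 7's range; it's byte 1 of F4 87 B3 B8 = 0xF4.

0xF4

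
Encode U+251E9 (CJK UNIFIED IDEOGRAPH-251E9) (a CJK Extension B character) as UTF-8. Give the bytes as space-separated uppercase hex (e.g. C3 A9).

U+251E9 = 0x251E9 = 152041 decimal. In range U+10000–U+10FFFF → 4-byte form: 11110xxx 10xxxxxx 10xxxxxx 10xxxxxx.
Binary (21 bits): 000100101000111101001.
Split 3+6+6+6: 000 | 100101 | 000111 | 101001.
Byte 1: 11110000 = 0xF0.
Byte 2: 10100101 = 0xA5.
Byte 3: 10000111 = 0x87.
Byte 4: 10101001 = 0xA9.

F0 A5 87 A9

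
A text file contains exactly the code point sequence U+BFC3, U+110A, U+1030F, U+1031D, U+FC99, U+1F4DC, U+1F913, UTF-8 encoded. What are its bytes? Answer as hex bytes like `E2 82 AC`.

U+BFC3: 3-byte form → EB BF 83.
U+110A: 3-byte form → E1 84 8A.
U+1030F: 4-byte form → F0 90 8C 8F.
U+1031D: 4-byte form → F0 90 8C 9D.
U+FC99: 3-byte form → EF B2 99.
U+1F4DC: 4-byte form → F0 9F 93 9C.
U+1F913: 4-byte form → F0 9F A4 93.
Concatenated (25 bytes): EB BF 83 E1 84 8A F0 90 8C 8F F0 90 8C 9D EF B2 99 F0 9F 93 9C F0 9F A4 93.

EB BF 83 E1 84 8A F0 90 8C 8F F0 90 8C 9D EF B2 99 F0 9F 93 9C F0 9F A4 93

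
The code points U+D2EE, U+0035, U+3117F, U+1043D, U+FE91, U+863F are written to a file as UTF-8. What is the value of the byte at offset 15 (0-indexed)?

U+D2EE → 3-byte form ED 8B AE at offsets 0–2.
U+0035 → 1-byte form 35 at offsets 3–3.
U+3117F → 4-byte form F0 B1 85 BF at offsets 4–7.
U+1043D → 4-byte form F0 90 90 BD at offsets 8–11.
U+FE91 → 3-byte form EF BA 91 at offsets 12–14.
U+863F → 3-byte form E8 98 BF at offsets 15–17.
Offset 15 falls in char 6's range; it's byte 1 of E8 98 BF = 0xE8.

0xE8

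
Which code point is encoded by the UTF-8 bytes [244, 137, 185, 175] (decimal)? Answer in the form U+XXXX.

Leading byte 0xF4 = 11110100 matches 11110xxx → 4-byte sequence.
Byte 1: 0xF4 = 11110100, payload 100 (3 bits).
Byte 2: 0x89 = 10001001 (10xxxxxx ✓), payload 001001.
Byte 3: 0xB9 = 10111001 (10xxxxxx ✓), payload 111001.
Byte 4: 0xAF = 10101111 (10xxxxxx ✓), payload 101111.
Concatenate: 100001001111001101111 = 0x109E6F (21 bits → U+109E6F).

U+109E6F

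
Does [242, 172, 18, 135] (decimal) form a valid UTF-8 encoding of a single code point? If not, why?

invalid (non-continuation byte where continuation expected)

Leading byte 0xF2 = 11110010 → 4-byte form.
Byte 3 is 0x12 = 00010010, which is not 10xxxxxx — expected a continuation byte.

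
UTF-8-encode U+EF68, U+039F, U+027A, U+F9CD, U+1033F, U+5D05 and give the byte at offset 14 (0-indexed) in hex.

0xE5

U+EF68 → 3-byte form EE BD A8 at offsets 0–2.
U+039F → 2-byte form CE 9F at offsets 3–4.
U+027A → 2-byte form C9 BA at offsets 5–6.
U+F9CD → 3-byte form EF A7 8D at offsets 7–9.
U+1033F → 4-byte form F0 90 8C BF at offsets 10–13.
U+5D05 → 3-byte form E5 B4 85 at offsets 14–16.
Offset 14 falls in char 6's range; it's byte 1 of E5 B4 85 = 0xE5.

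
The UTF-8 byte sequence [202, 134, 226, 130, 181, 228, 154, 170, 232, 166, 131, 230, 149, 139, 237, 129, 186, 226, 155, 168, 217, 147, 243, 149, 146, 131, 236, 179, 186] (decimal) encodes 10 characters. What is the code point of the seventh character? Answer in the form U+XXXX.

Offset 0: leading byte 0xCA = 11001010 → 2-byte char #1 = CA 86.
Offset 2: leading byte 0xE2 = 11100010 → 3-byte char #2 = E2 82 B5.
Offset 5: leading byte 0xE4 = 11100100 → 3-byte char #3 = E4 9A AA.
Offset 8: leading byte 0xE8 = 11101000 → 3-byte char #4 = E8 A6 83.
Offset 11: leading byte 0xE6 = 11100110 → 3-byte char #5 = E6 95 8B.
Offset 14: leading byte 0xED = 11101101 → 3-byte char #6 = ED 81 BA.
Offset 17: leading byte 0xE2 = 11100010 → 3-byte char #7 = E2 9B A8.
Leading byte 0xE2 = 11100010 matches 1110xxxx → 3-byte sequence.
Byte 1: 0xE2 = 11100010, payload 0010 (4 bits).
Byte 2: 0x9B = 10011011 (10xxxxxx ✓), payload 011011.
Byte 3: 0xA8 = 10101000 (10xxxxxx ✓), payload 101000.
Concatenate: 0010011011101000 = 0x26E8 (16 bits → U+26E8).

U+26E8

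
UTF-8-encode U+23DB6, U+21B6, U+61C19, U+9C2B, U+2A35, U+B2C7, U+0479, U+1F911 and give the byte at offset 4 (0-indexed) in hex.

0xE2

U+23DB6 → 4-byte form F0 A3 B6 B6 at offsets 0–3.
U+21B6 → 3-byte form E2 86 B6 at offsets 4–6.
Offset 4 falls in char 2's range; it's byte 1 of E2 86 B6 = 0xE2.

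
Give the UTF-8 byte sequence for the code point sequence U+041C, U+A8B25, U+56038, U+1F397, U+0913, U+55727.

D0 9C F2 A8 AC A5 F1 96 80 B8 F0 9F 8E 97 E0 A4 93 F1 95 9C A7

U+041C: 2-byte form → D0 9C.
U+A8B25: 4-byte form → F2 A8 AC A5.
U+56038: 4-byte form → F1 96 80 B8.
U+1F397: 4-byte form → F0 9F 8E 97.
U+0913: 3-byte form → E0 A4 93.
U+55727: 4-byte form → F1 95 9C A7.
Concatenated (21 bytes): D0 9C F2 A8 AC A5 F1 96 80 B8 F0 9F 8E 97 E0 A4 93 F1 95 9C A7.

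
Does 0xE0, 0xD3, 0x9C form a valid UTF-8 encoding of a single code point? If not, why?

invalid (non-continuation byte where continuation expected)

Leading byte 0xE0 = 11100000 → 3-byte form.
Byte 2 is 0xD3 = 11010011, which is not 10xxxxxx — expected a continuation byte.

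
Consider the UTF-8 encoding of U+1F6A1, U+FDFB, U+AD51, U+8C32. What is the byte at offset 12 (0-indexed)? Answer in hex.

0xB2

U+1F6A1 → 4-byte form F0 9F 9A A1 at offsets 0–3.
U+FDFB → 3-byte form EF B7 BB at offsets 4–6.
U+AD51 → 3-byte form EA B5 91 at offsets 7–9.
U+8C32 → 3-byte form E8 B0 B2 at offsets 10–12.
Offset 12 falls in char 4's range; it's byte 3 of E8 B0 B2 = 0xB2.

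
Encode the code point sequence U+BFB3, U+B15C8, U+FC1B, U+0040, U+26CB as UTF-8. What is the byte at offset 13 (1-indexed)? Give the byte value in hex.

1-indexed offset 13 is 0-indexed offset 12.
U+BFB3 → 3-byte form EB BE B3 at offsets 0–2.
U+B15C8 → 4-byte form F2 B1 97 88 at offsets 3–6.
U+FC1B → 3-byte form EF B0 9B at offsets 7–9.
U+0040 → 1-byte form 40 at offsets 10–10.
U+26CB → 3-byte form E2 9B 8B at offsets 11–13.
Offset 12 falls in char 5's range; it's byte 2 of E2 9B 8B = 0x9B.

0x9B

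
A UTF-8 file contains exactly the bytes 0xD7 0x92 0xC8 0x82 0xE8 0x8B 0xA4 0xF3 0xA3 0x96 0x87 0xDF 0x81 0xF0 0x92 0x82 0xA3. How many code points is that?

Byte at offset 0: 0xD7 = 11010111 → 2-byte char (#1). Advance 2.
Byte at offset 2: 0xC8 = 11001000 → 2-byte char (#2). Advance 2.
Byte at offset 4: 0xE8 = 11101000 → 3-byte char (#3). Advance 3.
Byte at offset 7: 0xF3 = 11110011 → 4-byte char (#4). Advance 4.
Byte at offset 11: 0xDF = 11011111 → 2-byte char (#5). Advance 2.
Byte at offset 13: 0xF0 = 11110000 → 4-byte char (#6). Advance 4.
Reached end at offset 17 after 6 code points.

6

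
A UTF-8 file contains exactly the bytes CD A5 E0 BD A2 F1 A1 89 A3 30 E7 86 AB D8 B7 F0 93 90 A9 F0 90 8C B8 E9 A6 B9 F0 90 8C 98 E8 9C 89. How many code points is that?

Byte at offset 0: 0xCD = 11001101 → 2-byte char (#1). Advance 2.
Byte at offset 2: 0xE0 = 11100000 → 3-byte char (#2). Advance 3.
Byte at offset 5: 0xF1 = 11110001 → 4-byte char (#3). Advance 4.
Byte at offset 9: 0x30 = 00110000 → 1-byte char (#4). Advance 1.
Byte at offset 10: 0xE7 = 11100111 → 3-byte char (#5). Advance 3.
Byte at offset 13: 0xD8 = 11011000 → 2-byte char (#6). Advance 2.
Byte at offset 15: 0xF0 = 11110000 → 4-byte char (#7). Advance 4.
Byte at offset 19: 0xF0 = 11110000 → 4-byte char (#8). Advance 4.
Byte at offset 23: 0xE9 = 11101001 → 3-byte char (#9). Advance 3.
Byte at offset 26: 0xF0 = 11110000 → 4-byte char (#10). Advance 4.
Byte at offset 30: 0xE8 = 11101000 → 3-byte char (#11). Advance 3.
Reached end at offset 33 after 11 code points.

11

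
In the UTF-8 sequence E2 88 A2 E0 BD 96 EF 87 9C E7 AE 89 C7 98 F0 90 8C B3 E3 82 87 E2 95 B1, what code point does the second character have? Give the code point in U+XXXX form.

U+0F56

Offset 0: leading byte 0xE2 = 11100010 → 3-byte char #1 = E2 88 A2.
Offset 3: leading byte 0xE0 = 11100000 → 3-byte char #2 = E0 BD 96.
Leading byte 0xE0 = 11100000 matches 1110xxxx → 3-byte sequence.
Byte 1: 0xE0 = 11100000, payload 0000 (4 bits).
Byte 2: 0xBD = 10111101 (10xxxxxx ✓), payload 111101.
Byte 3: 0x96 = 10010110 (10xxxxxx ✓), payload 010110.
Concatenate: 0000111101010110 = 0xF56 (16 bits → U+0F56).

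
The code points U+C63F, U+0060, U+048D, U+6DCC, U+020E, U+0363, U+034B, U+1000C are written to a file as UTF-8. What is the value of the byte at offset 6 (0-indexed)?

0xE6

U+C63F → 3-byte form EC 98 BF at offsets 0–2.
U+0060 → 1-byte form 60 at offsets 3–3.
U+048D → 2-byte form D2 8D at offsets 4–5.
U+6DCC → 3-byte form E6 B7 8C at offsets 6–8.
Offset 6 falls in char 4's range; it's byte 1 of E6 B7 8C = 0xE6.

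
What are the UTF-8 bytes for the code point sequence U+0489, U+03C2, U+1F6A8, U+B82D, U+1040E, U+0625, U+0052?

U+0489: 2-byte form → D2 89.
U+03C2: 2-byte form → CF 82.
U+1F6A8: 4-byte form → F0 9F 9A A8.
U+B82D: 3-byte form → EB A0 AD.
U+1040E: 4-byte form → F0 90 90 8E.
U+0625: 2-byte form → D8 A5.
U+0052: 1-byte form → 52.
Concatenated (18 bytes): D2 89 CF 82 F0 9F 9A A8 EB A0 AD F0 90 90 8E D8 A5 52.

D2 89 CF 82 F0 9F 9A A8 EB A0 AD F0 90 90 8E D8 A5 52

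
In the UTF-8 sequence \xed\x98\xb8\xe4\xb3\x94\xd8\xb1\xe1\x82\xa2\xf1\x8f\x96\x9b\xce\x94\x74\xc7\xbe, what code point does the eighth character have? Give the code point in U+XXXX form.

Offset 0: leading byte 0xED = 11101101 → 3-byte char #1 = ED 98 B8.
Offset 3: leading byte 0xE4 = 11100100 → 3-byte char #2 = E4 B3 94.
Offset 6: leading byte 0xD8 = 11011000 → 2-byte char #3 = D8 B1.
Offset 8: leading byte 0xE1 = 11100001 → 3-byte char #4 = E1 82 A2.
Offset 11: leading byte 0xF1 = 11110001 → 4-byte char #5 = F1 8F 96 9B.
Offset 15: leading byte 0xCE = 11001110 → 2-byte char #6 = CE 94.
Offset 17: leading byte 0x74 = 01110100 → 1-byte char #7 = 74.
Offset 18: leading byte 0xC7 = 11000111 → 2-byte char #8 = C7 BE.
Leading byte 0xC7 = 11000111 matches 110xxxxx → 2-byte sequence.
Byte 1: 0xC7 = 11000111, payload 00111 (5 bits).
Byte 2: 0xBE = 10111110 (10xxxxxx ✓), payload 111110.
Concatenate: 00111111110 = 0x1FE (11 bits → U+01FE).

U+01FE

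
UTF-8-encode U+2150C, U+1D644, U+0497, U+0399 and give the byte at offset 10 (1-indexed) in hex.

1-indexed offset 10 is 0-indexed offset 9.
U+2150C → 4-byte form F0 A1 94 8C at offsets 0–3.
U+1D644 → 4-byte form F0 9D 99 84 at offsets 4–7.
U+0497 → 2-byte form D2 97 at offsets 8–9.
Offset 9 falls in char 3's range; it's byte 2 of D2 97 = 0x97.

0x97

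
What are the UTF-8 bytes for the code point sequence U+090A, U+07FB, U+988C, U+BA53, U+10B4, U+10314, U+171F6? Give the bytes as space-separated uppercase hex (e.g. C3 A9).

E0 A4 8A DF BB E9 A2 8C EB A9 93 E1 82 B4 F0 90 8C 94 F0 97 87 B6

U+090A: 3-byte form → E0 A4 8A.
U+07FB: 2-byte form → DF BB.
U+988C: 3-byte form → E9 A2 8C.
U+BA53: 3-byte form → EB A9 93.
U+10B4: 3-byte form → E1 82 B4.
U+10314: 4-byte form → F0 90 8C 94.
U+171F6: 4-byte form → F0 97 87 B6.
Concatenated (22 bytes): E0 A4 8A DF BB E9 A2 8C EB A9 93 E1 82 B4 F0 90 8C 94 F0 97 87 B6.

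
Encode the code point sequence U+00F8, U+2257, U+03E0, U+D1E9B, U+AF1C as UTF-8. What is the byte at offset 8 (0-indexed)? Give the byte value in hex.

U+00F8 → 2-byte form C3 B8 at offsets 0–1.
U+2257 → 3-byte form E2 89 97 at offsets 2–4.
U+03E0 → 2-byte form CF A0 at offsets 5–6.
U+D1E9B → 4-byte form F3 91 BA 9B at offsets 7–10.
Offset 8 falls in char 4's range; it's byte 2 of F3 91 BA 9B = 0x91.

0x91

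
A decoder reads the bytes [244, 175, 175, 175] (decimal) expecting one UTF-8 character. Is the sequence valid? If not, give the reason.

Leading byte 0xF4 = 11110100 → 4-byte form.
Payload = 0x12FBEF, which exceeds U+10FFFF, the maximum Unicode code point. (Leading bytes F5–FF, or F4 followed by ≥ 0x90, are invalid.)

invalid (encodes a value above U+10FFFF)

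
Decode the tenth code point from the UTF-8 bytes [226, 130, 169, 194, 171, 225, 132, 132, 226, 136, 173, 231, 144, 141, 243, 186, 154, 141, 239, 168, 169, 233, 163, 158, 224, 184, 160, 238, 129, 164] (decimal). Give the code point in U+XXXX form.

Offset 0: leading byte 0xE2 = 11100010 → 3-byte char #1 = E2 82 A9.
Offset 3: leading byte 0xC2 = 11000010 → 2-byte char #2 = C2 AB.
Offset 5: leading byte 0xE1 = 11100001 → 3-byte char #3 = E1 84 84.
Offset 8: leading byte 0xE2 = 11100010 → 3-byte char #4 = E2 88 AD.
Offset 11: leading byte 0xE7 = 11100111 → 3-byte char #5 = E7 90 8D.
Offset 14: leading byte 0xF3 = 11110011 → 4-byte char #6 = F3 BA 9A 8D.
Offset 18: leading byte 0xEF = 11101111 → 3-byte char #7 = EF A8 A9.
Offset 21: leading byte 0xE9 = 11101001 → 3-byte char #8 = E9 A3 9E.
Offset 24: leading byte 0xE0 = 11100000 → 3-byte char #9 = E0 B8 A0.
Offset 27: leading byte 0xEE = 11101110 → 3-byte char #10 = EE 81 A4.
Leading byte 0xEE = 11101110 matches 1110xxxx → 3-byte sequence.
Byte 1: 0xEE = 11101110, payload 1110 (4 bits).
Byte 2: 0x81 = 10000001 (10xxxxxx ✓), payload 000001.
Byte 3: 0xA4 = 10100100 (10xxxxxx ✓), payload 100100.
Concatenate: 1110000001100100 = 0xE064 (16 bits → U+E064).

U+E064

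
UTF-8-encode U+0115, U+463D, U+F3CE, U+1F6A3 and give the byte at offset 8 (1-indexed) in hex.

0x8E

1-indexed offset 8 is 0-indexed offset 7.
U+0115 → 2-byte form C4 95 at offsets 0–1.
U+463D → 3-byte form E4 98 BD at offsets 2–4.
U+F3CE → 3-byte form EF 8F 8E at offsets 5–7.
Offset 7 falls in char 3's range; it's byte 3 of EF 8F 8E = 0x8E.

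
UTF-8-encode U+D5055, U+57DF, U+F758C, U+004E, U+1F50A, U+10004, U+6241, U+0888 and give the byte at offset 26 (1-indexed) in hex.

0x88

1-indexed offset 26 is 0-indexed offset 25.
U+D5055 → 4-byte form F3 95 81 95 at offsets 0–3.
U+57DF → 3-byte form E5 9F 9F at offsets 4–6.
U+F758C → 4-byte form F3 B7 96 8C at offsets 7–10.
U+004E → 1-byte form 4E at offsets 11–11.
U+1F50A → 4-byte form F0 9F 94 8A at offsets 12–15.
U+10004 → 4-byte form F0 90 80 84 at offsets 16–19.
U+6241 → 3-byte form E6 89 81 at offsets 20–22.
U+0888 → 3-byte form E0 A2 88 at offsets 23–25.
Offset 25 falls in char 8's range; it's byte 3 of E0 A2 88 = 0x88.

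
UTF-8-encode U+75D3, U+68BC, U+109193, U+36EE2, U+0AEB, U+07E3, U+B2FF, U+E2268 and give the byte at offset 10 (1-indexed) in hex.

0x93

1-indexed offset 10 is 0-indexed offset 9.
U+75D3 → 3-byte form E7 97 93 at offsets 0–2.
U+68BC → 3-byte form E6 A2 BC at offsets 3–5.
U+109193 → 4-byte form F4 89 86 93 at offsets 6–9.
Offset 9 falls in char 3's range; it's byte 4 of F4 89 86 93 = 0x93.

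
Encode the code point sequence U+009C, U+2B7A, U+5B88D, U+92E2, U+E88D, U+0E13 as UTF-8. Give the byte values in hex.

U+009C: 2-byte form → C2 9C.
U+2B7A: 3-byte form → E2 AD BA.
U+5B88D: 4-byte form → F1 9B A2 8D.
U+92E2: 3-byte form → E9 8B A2.
U+E88D: 3-byte form → EE A2 8D.
U+0E13: 3-byte form → E0 B8 93.
Concatenated (18 bytes): C2 9C E2 AD BA F1 9B A2 8D E9 8B A2 EE A2 8D E0 B8 93.

C2 9C E2 AD BA F1 9B A2 8D E9 8B A2 EE A2 8D E0 B8 93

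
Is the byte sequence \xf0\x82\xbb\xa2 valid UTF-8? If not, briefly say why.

Leading byte 0xF0 = 11110000 → 4-byte form.
Continuation bytes all match 10xxxxxx. Payload decodes to 0x2EE2.
But 0x2EE2 < 0x10000, the minimum for a 4-byte sequence — this is an overlong encoding.

invalid (overlong encoding)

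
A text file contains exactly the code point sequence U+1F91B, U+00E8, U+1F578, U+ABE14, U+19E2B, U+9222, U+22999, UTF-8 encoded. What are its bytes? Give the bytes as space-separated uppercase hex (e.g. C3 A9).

U+1F91B: 4-byte form → F0 9F A4 9B.
U+00E8: 2-byte form → C3 A8.
U+1F578: 4-byte form → F0 9F 95 B8.
U+ABE14: 4-byte form → F2 AB B8 94.
U+19E2B: 4-byte form → F0 99 B8 AB.
U+9222: 3-byte form → E9 88 A2.
U+22999: 4-byte form → F0 A2 A6 99.
Concatenated (25 bytes): F0 9F A4 9B C3 A8 F0 9F 95 B8 F2 AB B8 94 F0 99 B8 AB E9 88 A2 F0 A2 A6 99.

F0 9F A4 9B C3 A8 F0 9F 95 B8 F2 AB B8 94 F0 99 B8 AB E9 88 A2 F0 A2 A6 99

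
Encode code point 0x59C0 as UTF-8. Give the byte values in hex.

E5 A7 80

U+59C0 = 0x59C0 = 22976 decimal. In range U+0800–U+FFFF → 3-byte form: 1110xxxx 10xxxxxx 10xxxxxx.
Binary (16 bits): 0101100111000000.
Split 4+6+6: 0101 | 100111 | 000000.
Byte 1: 11100101 = 0xE5.
Byte 2: 10100111 = 0xA7.
Byte 3: 10000000 = 0x80.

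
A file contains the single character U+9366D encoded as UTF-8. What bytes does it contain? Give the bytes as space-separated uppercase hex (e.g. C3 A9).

U+9366D = 0x9366D = 603757 decimal. In range U+10000–U+10FFFF → 4-byte form: 11110xxx 10xxxxxx 10xxxxxx 10xxxxxx.
Binary (21 bits): 010010011011001101101.
Split 3+6+6+6: 010 | 010011 | 011001 | 101101.
Byte 1: 11110010 = 0xF2.
Byte 2: 10010011 = 0x93.
Byte 3: 10011001 = 0x99.
Byte 4: 10101101 = 0xAD.

F2 93 99 AD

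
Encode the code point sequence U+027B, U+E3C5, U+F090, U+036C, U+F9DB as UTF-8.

C9 BB EE 8F 85 EF 82 90 CD AC EF A7 9B

U+027B: 2-byte form → C9 BB.
U+E3C5: 3-byte form → EE 8F 85.
U+F090: 3-byte form → EF 82 90.
U+036C: 2-byte form → CD AC.
U+F9DB: 3-byte form → EF A7 9B.
Concatenated (13 bytes): C9 BB EE 8F 85 EF 82 90 CD AC EF A7 9B.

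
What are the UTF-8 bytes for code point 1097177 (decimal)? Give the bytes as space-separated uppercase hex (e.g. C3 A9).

F4 8B B7 99

U+10BDD9 = 0x10BDD9 = 1097177 decimal. In range U+10000–U+10FFFF → 4-byte form: 11110xxx 10xxxxxx 10xxxxxx 10xxxxxx.
Binary (21 bits): 100001011110111011001.
Split 3+6+6+6: 100 | 001011 | 110111 | 011001.
Byte 1: 11110100 = 0xF4.
Byte 2: 10001011 = 0x8B.
Byte 3: 10110111 = 0xB7.
Byte 4: 10011001 = 0x99.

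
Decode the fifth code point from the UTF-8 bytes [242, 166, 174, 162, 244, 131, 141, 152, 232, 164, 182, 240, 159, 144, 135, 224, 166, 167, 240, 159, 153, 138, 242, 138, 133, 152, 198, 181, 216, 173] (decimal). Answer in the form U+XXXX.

Offset 0: leading byte 0xF2 = 11110010 → 4-byte char #1 = F2 A6 AE A2.
Offset 4: leading byte 0xF4 = 11110100 → 4-byte char #2 = F4 83 8D 98.
Offset 8: leading byte 0xE8 = 11101000 → 3-byte char #3 = E8 A4 B6.
Offset 11: leading byte 0xF0 = 11110000 → 4-byte char #4 = F0 9F 90 87.
Offset 15: leading byte 0xE0 = 11100000 → 3-byte char #5 = E0 A6 A7.
Leading byte 0xE0 = 11100000 matches 1110xxxx → 3-byte sequence.
Byte 1: 0xE0 = 11100000, payload 0000 (4 bits).
Byte 2: 0xA6 = 10100110 (10xxxxxx ✓), payload 100110.
Byte 3: 0xA7 = 10100111 (10xxxxxx ✓), payload 100111.
Concatenate: 0000100110100111 = 0x9A7 (16 bits → U+09A7).

U+09A7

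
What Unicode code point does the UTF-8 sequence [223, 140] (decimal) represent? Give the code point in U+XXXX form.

U+07CC

Leading byte 0xDF = 11011111 matches 110xxxxx → 2-byte sequence.
Byte 1: 0xDF = 11011111, payload 11111 (5 bits).
Byte 2: 0x8C = 10001100 (10xxxxxx ✓), payload 001100.
Concatenate: 11111001100 = 0x7CC (11 bits → U+07CC).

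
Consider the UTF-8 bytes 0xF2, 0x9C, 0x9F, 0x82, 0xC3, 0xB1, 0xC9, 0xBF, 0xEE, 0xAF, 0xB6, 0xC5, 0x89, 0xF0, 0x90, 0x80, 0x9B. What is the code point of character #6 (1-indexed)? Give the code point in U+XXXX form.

U+1001B

Offset 0: leading byte 0xF2 = 11110010 → 4-byte char #1 = F2 9C 9F 82.
Offset 4: leading byte 0xC3 = 11000011 → 2-byte char #2 = C3 B1.
Offset 6: leading byte 0xC9 = 11001001 → 2-byte char #3 = C9 BF.
Offset 8: leading byte 0xEE = 11101110 → 3-byte char #4 = EE AF B6.
Offset 11: leading byte 0xC5 = 11000101 → 2-byte char #5 = C5 89.
Offset 13: leading byte 0xF0 = 11110000 → 4-byte char #6 = F0 90 80 9B.
Leading byte 0xF0 = 11110000 matches 11110xxx → 4-byte sequence.
Byte 1: 0xF0 = 11110000, payload 000 (3 bits).
Byte 2: 0x90 = 10010000 (10xxxxxx ✓), payload 010000.
Byte 3: 0x80 = 10000000 (10xxxxxx ✓), payload 000000.
Byte 4: 0x9B = 10011011 (10xxxxxx ✓), payload 011011.
Concatenate: 000010000000000011011 = 0x1001B (21 bits → U+1001B).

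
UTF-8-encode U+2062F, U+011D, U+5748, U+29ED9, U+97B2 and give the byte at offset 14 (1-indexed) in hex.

0xE9

1-indexed offset 14 is 0-indexed offset 13.
U+2062F → 4-byte form F0 A0 98 AF at offsets 0–3.
U+011D → 2-byte form C4 9D at offsets 4–5.
U+5748 → 3-byte form E5 9D 88 at offsets 6–8.
U+29ED9 → 4-byte form F0 A9 BB 99 at offsets 9–12.
U+97B2 → 3-byte form E9 9E B2 at offsets 13–15.
Offset 13 falls in char 5's range; it's byte 1 of E9 9E B2 = 0xE9.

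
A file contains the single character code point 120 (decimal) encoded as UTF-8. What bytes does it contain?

78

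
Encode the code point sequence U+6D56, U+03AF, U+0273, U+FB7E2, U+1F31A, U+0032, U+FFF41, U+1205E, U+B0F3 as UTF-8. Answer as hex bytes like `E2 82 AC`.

U+6D56: 3-byte form → E6 B5 96.
U+03AF: 2-byte form → CE AF.
U+0273: 2-byte form → C9 B3.
U+FB7E2: 4-byte form → F3 BB 9F A2.
U+1F31A: 4-byte form → F0 9F 8C 9A.
U+0032: 1-byte form → 32.
U+FFF41: 4-byte form → F3 BF BD 81.
U+1205E: 4-byte form → F0 92 81 9E.
U+B0F3: 3-byte form → EB 83 B3.
Concatenated (27 bytes): E6 B5 96 CE AF C9 B3 F3 BB 9F A2 F0 9F 8C 9A 32 F3 BF BD 81 F0 92 81 9E EB 83 B3.

E6 B5 96 CE AF C9 B3 F3 BB 9F A2 F0 9F 8C 9A 32 F3 BF BD 81 F0 92 81 9E EB 83 B3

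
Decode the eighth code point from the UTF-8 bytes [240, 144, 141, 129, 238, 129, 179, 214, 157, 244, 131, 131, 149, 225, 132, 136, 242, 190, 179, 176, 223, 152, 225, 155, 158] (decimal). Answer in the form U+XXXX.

U+16DE

Offset 0: leading byte 0xF0 = 11110000 → 4-byte char #1 = F0 90 8D 81.
Offset 4: leading byte 0xEE = 11101110 → 3-byte char #2 = EE 81 B3.
Offset 7: leading byte 0xD6 = 11010110 → 2-byte char #3 = D6 9D.
Offset 9: leading byte 0xF4 = 11110100 → 4-byte char #4 = F4 83 83 95.
Offset 13: leading byte 0xE1 = 11100001 → 3-byte char #5 = E1 84 88.
Offset 16: leading byte 0xF2 = 11110010 → 4-byte char #6 = F2 BE B3 B0.
Offset 20: leading byte 0xDF = 11011111 → 2-byte char #7 = DF 98.
Offset 22: leading byte 0xE1 = 11100001 → 3-byte char #8 = E1 9B 9E.
Leading byte 0xE1 = 11100001 matches 1110xxxx → 3-byte sequence.
Byte 1: 0xE1 = 11100001, payload 0001 (4 bits).
Byte 2: 0x9B = 10011011 (10xxxxxx ✓), payload 011011.
Byte 3: 0x9E = 10011110 (10xxxxxx ✓), payload 011110.
Concatenate: 0001011011011110 = 0x16DE (16 bits → U+16DE).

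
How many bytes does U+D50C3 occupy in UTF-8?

4

U+D50C3 = 0xD50C3. UTF-8 uses 1 byte below 0x80, 2 below 0x800, 3 below 0x10000, 4 up to 0x10FFFF. 0xD50C3 is in U+10000–U+10FFFF → 4 bytes.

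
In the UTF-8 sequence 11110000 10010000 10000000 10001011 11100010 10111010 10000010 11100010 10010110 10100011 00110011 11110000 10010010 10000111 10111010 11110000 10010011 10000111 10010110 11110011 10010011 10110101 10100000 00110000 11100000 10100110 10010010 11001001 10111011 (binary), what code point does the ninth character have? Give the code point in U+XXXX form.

Offset 0: leading byte 0xF0 = 11110000 → 4-byte char #1 = F0 90 80 8B.
Offset 4: leading byte 0xE2 = 11100010 → 3-byte char #2 = E2 BA 82.
Offset 7: leading byte 0xE2 = 11100010 → 3-byte char #3 = E2 96 A3.
Offset 10: leading byte 0x33 = 00110011 → 1-byte char #4 = 33.
Offset 11: leading byte 0xF0 = 11110000 → 4-byte char #5 = F0 92 87 BA.
Offset 15: leading byte 0xF0 = 11110000 → 4-byte char #6 = F0 93 87 96.
Offset 19: leading byte 0xF3 = 11110011 → 4-byte char #7 = F3 93 B5 A0.
Offset 23: leading byte 0x30 = 00110000 → 1-byte char #8 = 30.
Offset 24: leading byte 0xE0 = 11100000 → 3-byte char #9 = E0 A6 92.
Leading byte 0xE0 = 11100000 matches 1110xxxx → 3-byte sequence.
Byte 1: 0xE0 = 11100000, payload 0000 (4 bits).
Byte 2: 0xA6 = 10100110 (10xxxxxx ✓), payload 100110.
Byte 3: 0x92 = 10010010 (10xxxxxx ✓), payload 010010.
Concatenate: 0000100110010010 = 0x992 (16 bits → U+0992).

U+0992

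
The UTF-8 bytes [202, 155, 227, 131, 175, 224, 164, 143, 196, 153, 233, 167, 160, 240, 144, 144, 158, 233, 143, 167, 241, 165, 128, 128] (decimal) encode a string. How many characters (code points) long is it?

8

Byte at offset 0: 0xCA = 11001010 → 2-byte char (#1). Advance 2.
Byte at offset 2: 0xE3 = 11100011 → 3-byte char (#2). Advance 3.
Byte at offset 5: 0xE0 = 11100000 → 3-byte char (#3). Advance 3.
Byte at offset 8: 0xC4 = 11000100 → 2-byte char (#4). Advance 2.
Byte at offset 10: 0xE9 = 11101001 → 3-byte char (#5). Advance 3.
Byte at offset 13: 0xF0 = 11110000 → 4-byte char (#6). Advance 4.
Byte at offset 17: 0xE9 = 11101001 → 3-byte char (#7). Advance 3.
Byte at offset 20: 0xF1 = 11110001 → 4-byte char (#8). Advance 4.
Reached end at offset 24 after 8 code points.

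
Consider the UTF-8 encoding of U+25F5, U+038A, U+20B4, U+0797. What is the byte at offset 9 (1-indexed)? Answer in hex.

0xDE

1-indexed offset 9 is 0-indexed offset 8.
U+25F5 → 3-byte form E2 97 B5 at offsets 0–2.
U+038A → 2-byte form CE 8A at offsets 3–4.
U+20B4 → 3-byte form E2 82 B4 at offsets 5–7.
U+0797 → 2-byte form DE 97 at offsets 8–9.
Offset 8 falls in char 4's range; it's byte 1 of DE 97 = 0xDE.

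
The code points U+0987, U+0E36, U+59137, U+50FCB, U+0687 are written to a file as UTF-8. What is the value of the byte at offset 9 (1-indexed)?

0x84

1-indexed offset 9 is 0-indexed offset 8.
U+0987 → 3-byte form E0 A6 87 at offsets 0–2.
U+0E36 → 3-byte form E0 B8 B6 at offsets 3–5.
U+59137 → 4-byte form F1 99 84 B7 at offsets 6–9.
Offset 8 falls in char 3's range; it's byte 3 of F1 99 84 B7 = 0x84.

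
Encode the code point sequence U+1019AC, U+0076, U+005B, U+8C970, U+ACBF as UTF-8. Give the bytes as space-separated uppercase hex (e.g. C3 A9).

F4 81 A6 AC 76 5B F2 8C A5 B0 EA B2 BF

U+1019AC: 4-byte form → F4 81 A6 AC.
U+0076: 1-byte form → 76.
U+005B: 1-byte form → 5B.
U+8C970: 4-byte form → F2 8C A5 B0.
U+ACBF: 3-byte form → EA B2 BF.
Concatenated (13 bytes): F4 81 A6 AC 76 5B F2 8C A5 B0 EA B2 BF.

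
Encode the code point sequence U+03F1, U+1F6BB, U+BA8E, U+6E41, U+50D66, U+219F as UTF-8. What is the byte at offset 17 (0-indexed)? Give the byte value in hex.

U+03F1 → 2-byte form CF B1 at offsets 0–1.
U+1F6BB → 4-byte form F0 9F 9A BB at offsets 2–5.
U+BA8E → 3-byte form EB AA 8E at offsets 6–8.
U+6E41 → 3-byte form E6 B9 81 at offsets 9–11.
U+50D66 → 4-byte form F1 90 B5 A6 at offsets 12–15.
U+219F → 3-byte form E2 86 9F at offsets 16–18.
Offset 17 falls in char 6's range; it's byte 2 of E2 86 9F = 0x86.

0x86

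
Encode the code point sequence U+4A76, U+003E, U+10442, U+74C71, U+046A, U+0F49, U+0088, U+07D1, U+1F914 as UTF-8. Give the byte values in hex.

E4 A9 B6 3E F0 90 91 82 F1 B4 B1 B1 D1 AA E0 BD 89 C2 88 DF 91 F0 9F A4 94

U+4A76: 3-byte form → E4 A9 B6.
U+003E: 1-byte form → 3E.
U+10442: 4-byte form → F0 90 91 82.
U+74C71: 4-byte form → F1 B4 B1 B1.
U+046A: 2-byte form → D1 AA.
U+0F49: 3-byte form → E0 BD 89.
U+0088: 2-byte form → C2 88.
U+07D1: 2-byte form → DF 91.
U+1F914: 4-byte form → F0 9F A4 94.
Concatenated (25 bytes): E4 A9 B6 3E F0 90 91 82 F1 B4 B1 B1 D1 AA E0 BD 89 C2 88 DF 91 F0 9F A4 94.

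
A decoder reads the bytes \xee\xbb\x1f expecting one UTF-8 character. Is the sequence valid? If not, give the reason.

Leading byte 0xEE = 11101110 → 3-byte form.
Byte 3 is 0x1F = 00011111, which is not 10xxxxxx — expected a continuation byte.

invalid (non-continuation byte where continuation expected)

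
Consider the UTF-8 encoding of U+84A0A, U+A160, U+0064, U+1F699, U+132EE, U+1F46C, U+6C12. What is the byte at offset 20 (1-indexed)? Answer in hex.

1-indexed offset 20 is 0-indexed offset 19.
U+84A0A → 4-byte form F2 84 A8 8A at offsets 0–3.
U+A160 → 3-byte form EA 85 A0 at offsets 4–6.
U+0064 → 1-byte form 64 at offsets 7–7.
U+1F699 → 4-byte form F0 9F 9A 99 at offsets 8–11.
U+132EE → 4-byte form F0 93 8B AE at offsets 12–15.
U+1F46C → 4-byte form F0 9F 91 AC at offsets 16–19.
Offset 19 falls in char 6's range; it's byte 4 of F0 9F 91 AC = 0xAC.

0xAC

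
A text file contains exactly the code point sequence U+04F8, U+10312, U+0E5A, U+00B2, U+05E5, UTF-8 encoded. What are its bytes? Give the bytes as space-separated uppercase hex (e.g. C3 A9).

D3 B8 F0 90 8C 92 E0 B9 9A C2 B2 D7 A5

U+04F8: 2-byte form → D3 B8.
U+10312: 4-byte form → F0 90 8C 92.
U+0E5A: 3-byte form → E0 B9 9A.
U+00B2: 2-byte form → C2 B2.
U+05E5: 2-byte form → D7 A5.
Concatenated (13 bytes): D3 B8 F0 90 8C 92 E0 B9 9A C2 B2 D7 A5.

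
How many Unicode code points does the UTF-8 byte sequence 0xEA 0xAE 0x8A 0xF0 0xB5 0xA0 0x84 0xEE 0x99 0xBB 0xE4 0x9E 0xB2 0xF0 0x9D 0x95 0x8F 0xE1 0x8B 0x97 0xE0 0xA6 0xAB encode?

7

Byte at offset 0: 0xEA = 11101010 → 3-byte char (#1). Advance 3.
Byte at offset 3: 0xF0 = 11110000 → 4-byte char (#2). Advance 4.
Byte at offset 7: 0xEE = 11101110 → 3-byte char (#3). Advance 3.
Byte at offset 10: 0xE4 = 11100100 → 3-byte char (#4). Advance 3.
Byte at offset 13: 0xF0 = 11110000 → 4-byte char (#5). Advance 4.
Byte at offset 17: 0xE1 = 11100001 → 3-byte char (#6). Advance 3.
Byte at offset 20: 0xE0 = 11100000 → 3-byte char (#7). Advance 3.
Reached end at offset 23 after 7 code points.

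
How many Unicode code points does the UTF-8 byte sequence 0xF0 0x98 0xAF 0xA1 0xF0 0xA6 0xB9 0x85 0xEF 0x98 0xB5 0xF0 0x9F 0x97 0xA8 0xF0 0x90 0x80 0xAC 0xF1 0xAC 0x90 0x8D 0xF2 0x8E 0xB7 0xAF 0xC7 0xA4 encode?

8

Byte at offset 0: 0xF0 = 11110000 → 4-byte char (#1). Advance 4.
Byte at offset 4: 0xF0 = 11110000 → 4-byte char (#2). Advance 4.
Byte at offset 8: 0xEF = 11101111 → 3-byte char (#3). Advance 3.
Byte at offset 11: 0xF0 = 11110000 → 4-byte char (#4). Advance 4.
Byte at offset 15: 0xF0 = 11110000 → 4-byte char (#5). Advance 4.
Byte at offset 19: 0xF1 = 11110001 → 4-byte char (#6). Advance 4.
Byte at offset 23: 0xF2 = 11110010 → 4-byte char (#7). Advance 4.
Byte at offset 27: 0xC7 = 11000111 → 2-byte char (#8). Advance 2.
Reached end at offset 29 after 8 code points.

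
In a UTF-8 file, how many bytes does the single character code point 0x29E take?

U+029E = 0x29E. UTF-8 uses 1 byte below 0x80, 2 below 0x800, 3 below 0x10000, 4 up to 0x10FFFF. 0x29E is in U+0080–U+07FF → 2 bytes.

2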